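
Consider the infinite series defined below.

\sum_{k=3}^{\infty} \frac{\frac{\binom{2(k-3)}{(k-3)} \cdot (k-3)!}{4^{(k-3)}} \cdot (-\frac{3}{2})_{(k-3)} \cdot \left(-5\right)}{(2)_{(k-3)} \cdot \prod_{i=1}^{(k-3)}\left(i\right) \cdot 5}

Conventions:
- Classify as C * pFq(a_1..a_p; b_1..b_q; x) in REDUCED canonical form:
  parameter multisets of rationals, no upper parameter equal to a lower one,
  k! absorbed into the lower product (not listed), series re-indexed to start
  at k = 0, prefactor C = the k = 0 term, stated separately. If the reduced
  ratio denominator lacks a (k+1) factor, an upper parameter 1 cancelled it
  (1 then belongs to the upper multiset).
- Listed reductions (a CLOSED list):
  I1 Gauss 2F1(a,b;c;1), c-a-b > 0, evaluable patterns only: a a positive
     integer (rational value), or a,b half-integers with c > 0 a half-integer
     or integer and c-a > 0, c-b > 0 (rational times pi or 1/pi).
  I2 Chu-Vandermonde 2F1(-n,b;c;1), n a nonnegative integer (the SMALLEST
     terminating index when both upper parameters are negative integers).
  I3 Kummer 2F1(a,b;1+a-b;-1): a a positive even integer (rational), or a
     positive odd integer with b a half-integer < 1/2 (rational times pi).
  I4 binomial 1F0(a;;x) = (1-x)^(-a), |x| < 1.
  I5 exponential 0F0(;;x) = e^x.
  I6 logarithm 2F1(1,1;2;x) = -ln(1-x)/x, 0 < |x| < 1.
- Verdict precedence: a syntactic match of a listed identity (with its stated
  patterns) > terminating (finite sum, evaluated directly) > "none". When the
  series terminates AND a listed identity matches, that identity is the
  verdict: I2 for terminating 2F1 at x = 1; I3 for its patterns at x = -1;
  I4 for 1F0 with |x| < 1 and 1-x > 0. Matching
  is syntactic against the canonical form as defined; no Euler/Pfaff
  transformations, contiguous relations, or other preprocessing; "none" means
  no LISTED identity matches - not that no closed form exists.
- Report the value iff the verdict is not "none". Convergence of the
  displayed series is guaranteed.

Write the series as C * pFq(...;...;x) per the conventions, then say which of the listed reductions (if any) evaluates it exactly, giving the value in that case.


The tell: from the first term -1: C(2k,k) (prefactor -1) equals 4^k (1/2)_k / k!.
Ratio: r(k) = 1 * (k-\frac{3}{2}) (k+\frac{1}{2}) / [(k+2) (k+1)] - rational in k, leading ratio 1; with t_0 = -1, classification follows.

The series (x = 1) is 2F1: upper {-\frac{3}{2}, \frac{1}{2}}, lower {2}, prefactor -1. Verdict (x = 1): Gauss (I1, half-integer pattern) applies (x = 1; upper {-\frac{3}{2}, \frac{1}{2}} half-integers, c = 2 in the evaluable pattern). Its exact value is \left(-\frac{32}{15}\right) / \pi.


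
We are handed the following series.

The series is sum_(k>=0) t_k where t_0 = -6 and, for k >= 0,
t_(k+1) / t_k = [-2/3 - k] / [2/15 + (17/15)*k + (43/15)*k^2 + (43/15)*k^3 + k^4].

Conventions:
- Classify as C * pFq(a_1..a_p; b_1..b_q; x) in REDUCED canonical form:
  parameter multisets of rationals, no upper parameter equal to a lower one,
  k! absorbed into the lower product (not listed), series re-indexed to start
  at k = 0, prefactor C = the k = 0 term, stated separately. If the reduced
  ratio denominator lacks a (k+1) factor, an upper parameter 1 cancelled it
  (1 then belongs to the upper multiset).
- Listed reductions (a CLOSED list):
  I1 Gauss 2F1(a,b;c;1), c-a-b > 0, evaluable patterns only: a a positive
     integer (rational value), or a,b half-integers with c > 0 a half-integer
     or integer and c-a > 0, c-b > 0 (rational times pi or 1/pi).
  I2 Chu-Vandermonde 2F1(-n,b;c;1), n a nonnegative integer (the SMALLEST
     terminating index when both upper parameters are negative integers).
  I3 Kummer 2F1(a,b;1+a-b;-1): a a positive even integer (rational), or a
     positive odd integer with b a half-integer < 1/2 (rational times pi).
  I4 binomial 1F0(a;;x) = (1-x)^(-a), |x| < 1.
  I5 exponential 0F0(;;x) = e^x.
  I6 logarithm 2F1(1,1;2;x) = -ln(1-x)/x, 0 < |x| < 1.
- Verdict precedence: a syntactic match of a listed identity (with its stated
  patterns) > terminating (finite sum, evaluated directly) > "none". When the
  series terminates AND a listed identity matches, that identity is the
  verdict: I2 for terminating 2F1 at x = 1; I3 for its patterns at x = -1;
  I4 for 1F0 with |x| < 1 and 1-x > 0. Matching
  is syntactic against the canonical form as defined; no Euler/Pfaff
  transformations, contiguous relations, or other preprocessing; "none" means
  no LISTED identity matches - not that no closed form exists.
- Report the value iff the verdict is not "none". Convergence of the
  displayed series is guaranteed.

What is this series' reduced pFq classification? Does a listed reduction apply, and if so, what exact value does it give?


Prefactor -6, argument -1: 0F2 with upper {-} over lower {1/5, 1}. Verdict: none. Every listed pattern misses the 0F2 form at -1, upper {-}.

Key step: from the first term -6: the expanded ratio factors over Q; C = -6, x = -1, roots give parameters.
Ratio: r(k) = (-1) * 1 / [(k+1/5) (k+1) (k+1)] - rational in k, leading ratio (-1); with t_0 = -6, classification follows.


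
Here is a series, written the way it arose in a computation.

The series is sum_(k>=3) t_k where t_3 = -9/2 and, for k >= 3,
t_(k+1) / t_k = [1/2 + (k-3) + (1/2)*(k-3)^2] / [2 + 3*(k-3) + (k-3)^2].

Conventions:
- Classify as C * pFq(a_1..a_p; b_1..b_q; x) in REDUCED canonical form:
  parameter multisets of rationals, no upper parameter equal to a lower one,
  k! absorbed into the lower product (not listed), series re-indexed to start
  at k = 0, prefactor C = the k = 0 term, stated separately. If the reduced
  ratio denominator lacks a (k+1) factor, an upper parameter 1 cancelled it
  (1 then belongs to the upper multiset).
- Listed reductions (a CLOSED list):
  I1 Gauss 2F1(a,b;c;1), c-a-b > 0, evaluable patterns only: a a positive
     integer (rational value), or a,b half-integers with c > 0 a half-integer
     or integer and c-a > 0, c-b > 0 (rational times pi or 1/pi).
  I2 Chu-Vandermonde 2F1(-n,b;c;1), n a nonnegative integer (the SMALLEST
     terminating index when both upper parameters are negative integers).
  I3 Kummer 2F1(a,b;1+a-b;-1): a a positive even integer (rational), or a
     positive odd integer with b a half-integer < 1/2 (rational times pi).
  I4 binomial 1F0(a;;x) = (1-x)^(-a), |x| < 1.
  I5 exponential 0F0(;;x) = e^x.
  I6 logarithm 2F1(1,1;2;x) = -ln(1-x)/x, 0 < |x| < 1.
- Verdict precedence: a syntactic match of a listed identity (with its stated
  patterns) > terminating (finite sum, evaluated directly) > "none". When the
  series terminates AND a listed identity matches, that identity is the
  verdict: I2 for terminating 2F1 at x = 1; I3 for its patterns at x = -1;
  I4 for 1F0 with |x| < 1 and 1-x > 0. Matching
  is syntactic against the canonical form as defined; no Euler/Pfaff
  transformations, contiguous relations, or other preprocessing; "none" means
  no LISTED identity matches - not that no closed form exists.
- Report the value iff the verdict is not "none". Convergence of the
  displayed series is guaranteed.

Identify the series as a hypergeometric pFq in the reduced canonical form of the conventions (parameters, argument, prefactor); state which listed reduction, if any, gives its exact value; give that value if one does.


x = 1/2 here; the reduced form reads 2F1, upper {1, 1}, lower {2}, C = -9/2. Verdict: logarithm (I6) matches (the logarithm: parameters (1,1;2), x = 1/2). Value: 9 * ln(1/2).

First insight: x = (1/2) and the expanded ratio factors over Q; prefactor -9/2, roots give parameters.
Term ratio: r(k) = (1/2) * (k+1) (k+1) / [(k+2) (k+1)] ; factor over Q: parameters, x = (1/2), and C = -9/2.


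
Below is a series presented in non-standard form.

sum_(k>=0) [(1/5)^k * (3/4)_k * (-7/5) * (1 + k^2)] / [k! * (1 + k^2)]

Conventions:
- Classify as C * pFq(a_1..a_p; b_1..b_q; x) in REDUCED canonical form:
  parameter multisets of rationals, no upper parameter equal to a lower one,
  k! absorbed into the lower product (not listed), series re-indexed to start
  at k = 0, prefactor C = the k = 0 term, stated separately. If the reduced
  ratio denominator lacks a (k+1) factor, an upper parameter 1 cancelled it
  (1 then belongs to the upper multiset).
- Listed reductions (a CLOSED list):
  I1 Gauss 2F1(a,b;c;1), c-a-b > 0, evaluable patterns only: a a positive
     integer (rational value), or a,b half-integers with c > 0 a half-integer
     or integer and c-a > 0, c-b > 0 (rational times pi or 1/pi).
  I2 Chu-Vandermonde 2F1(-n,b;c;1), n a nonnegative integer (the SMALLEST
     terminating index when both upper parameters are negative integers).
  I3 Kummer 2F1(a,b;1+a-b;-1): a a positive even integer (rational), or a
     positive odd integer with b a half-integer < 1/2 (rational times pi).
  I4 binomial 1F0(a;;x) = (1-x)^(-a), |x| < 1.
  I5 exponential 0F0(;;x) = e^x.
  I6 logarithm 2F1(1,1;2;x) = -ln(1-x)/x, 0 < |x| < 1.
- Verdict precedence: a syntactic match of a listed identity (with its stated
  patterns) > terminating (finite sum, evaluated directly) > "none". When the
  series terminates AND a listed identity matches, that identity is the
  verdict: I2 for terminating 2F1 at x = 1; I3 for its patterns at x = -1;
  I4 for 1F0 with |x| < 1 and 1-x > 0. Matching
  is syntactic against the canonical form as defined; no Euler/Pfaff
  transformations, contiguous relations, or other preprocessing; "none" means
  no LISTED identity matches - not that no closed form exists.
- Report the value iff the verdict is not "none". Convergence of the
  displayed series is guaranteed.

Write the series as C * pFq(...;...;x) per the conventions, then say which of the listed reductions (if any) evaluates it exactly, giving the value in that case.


Key observation: with t_0 = -7/5, striking the common factor k^2 + 1 reduces the term (C = -7/5, x = 1/5).
Ratio: r(k) = (1/5) * (k+3/4) / [(k+1)] - rational in k. x = (1/5); t_0 = -7/5; negate the roots.

The series (x = 1/5) is 1F0: upper {3/4}, lower {-}, prefactor -7/5. Verdict: the binomial series (I4) fires (the 1F0 binomial series: exponent -3/4, x = 1/5). Hence: (-7/5) * (4/5)^(-3/4).


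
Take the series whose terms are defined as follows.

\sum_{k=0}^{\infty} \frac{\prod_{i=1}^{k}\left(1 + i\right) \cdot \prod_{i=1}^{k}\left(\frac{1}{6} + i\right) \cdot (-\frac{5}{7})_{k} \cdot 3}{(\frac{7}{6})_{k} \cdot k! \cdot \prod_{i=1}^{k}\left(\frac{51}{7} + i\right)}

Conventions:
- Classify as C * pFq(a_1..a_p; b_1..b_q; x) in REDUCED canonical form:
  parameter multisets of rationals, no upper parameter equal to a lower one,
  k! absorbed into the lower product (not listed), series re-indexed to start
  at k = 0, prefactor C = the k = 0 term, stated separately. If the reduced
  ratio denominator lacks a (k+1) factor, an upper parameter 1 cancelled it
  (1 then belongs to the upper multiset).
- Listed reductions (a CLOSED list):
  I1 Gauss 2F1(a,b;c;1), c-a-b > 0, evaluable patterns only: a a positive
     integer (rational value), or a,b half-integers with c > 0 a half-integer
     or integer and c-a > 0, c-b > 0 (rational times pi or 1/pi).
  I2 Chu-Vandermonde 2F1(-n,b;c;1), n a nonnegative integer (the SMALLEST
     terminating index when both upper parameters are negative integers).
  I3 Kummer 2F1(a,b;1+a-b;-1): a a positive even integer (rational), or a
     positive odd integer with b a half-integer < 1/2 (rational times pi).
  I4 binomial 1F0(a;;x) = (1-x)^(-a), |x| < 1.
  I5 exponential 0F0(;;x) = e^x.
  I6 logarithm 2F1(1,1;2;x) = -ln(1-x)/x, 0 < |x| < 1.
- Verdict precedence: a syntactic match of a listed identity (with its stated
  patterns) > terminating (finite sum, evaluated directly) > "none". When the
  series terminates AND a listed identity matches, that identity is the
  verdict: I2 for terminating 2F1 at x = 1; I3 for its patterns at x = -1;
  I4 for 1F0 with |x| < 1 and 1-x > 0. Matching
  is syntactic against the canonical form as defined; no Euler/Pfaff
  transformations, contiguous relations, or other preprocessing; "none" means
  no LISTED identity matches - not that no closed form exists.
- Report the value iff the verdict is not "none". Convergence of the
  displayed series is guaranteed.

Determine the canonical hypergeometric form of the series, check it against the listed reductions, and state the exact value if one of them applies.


First insight: from the first term 3: the lower running product (C = 3) is a rising factorial.
Ratio: r(k) = 1 * (k-\frac{5}{7}) (k+2) / [(k+\frac{58}{7}) (k+1)] - rational in k. x = 1; t_0 = 3; negate the roots.

The series (x = 1) is 2F1: upper {-\frac{5}{7}, 2}, lower {\frac{58}{7}}, prefactor 3. Verdict: the Gauss summation I1 matches (x = 1: the Gamma ratio telescopes since c-a-b = 7 > 0 and a = 2 in Z>0). Value: \frac{1683}{686}.


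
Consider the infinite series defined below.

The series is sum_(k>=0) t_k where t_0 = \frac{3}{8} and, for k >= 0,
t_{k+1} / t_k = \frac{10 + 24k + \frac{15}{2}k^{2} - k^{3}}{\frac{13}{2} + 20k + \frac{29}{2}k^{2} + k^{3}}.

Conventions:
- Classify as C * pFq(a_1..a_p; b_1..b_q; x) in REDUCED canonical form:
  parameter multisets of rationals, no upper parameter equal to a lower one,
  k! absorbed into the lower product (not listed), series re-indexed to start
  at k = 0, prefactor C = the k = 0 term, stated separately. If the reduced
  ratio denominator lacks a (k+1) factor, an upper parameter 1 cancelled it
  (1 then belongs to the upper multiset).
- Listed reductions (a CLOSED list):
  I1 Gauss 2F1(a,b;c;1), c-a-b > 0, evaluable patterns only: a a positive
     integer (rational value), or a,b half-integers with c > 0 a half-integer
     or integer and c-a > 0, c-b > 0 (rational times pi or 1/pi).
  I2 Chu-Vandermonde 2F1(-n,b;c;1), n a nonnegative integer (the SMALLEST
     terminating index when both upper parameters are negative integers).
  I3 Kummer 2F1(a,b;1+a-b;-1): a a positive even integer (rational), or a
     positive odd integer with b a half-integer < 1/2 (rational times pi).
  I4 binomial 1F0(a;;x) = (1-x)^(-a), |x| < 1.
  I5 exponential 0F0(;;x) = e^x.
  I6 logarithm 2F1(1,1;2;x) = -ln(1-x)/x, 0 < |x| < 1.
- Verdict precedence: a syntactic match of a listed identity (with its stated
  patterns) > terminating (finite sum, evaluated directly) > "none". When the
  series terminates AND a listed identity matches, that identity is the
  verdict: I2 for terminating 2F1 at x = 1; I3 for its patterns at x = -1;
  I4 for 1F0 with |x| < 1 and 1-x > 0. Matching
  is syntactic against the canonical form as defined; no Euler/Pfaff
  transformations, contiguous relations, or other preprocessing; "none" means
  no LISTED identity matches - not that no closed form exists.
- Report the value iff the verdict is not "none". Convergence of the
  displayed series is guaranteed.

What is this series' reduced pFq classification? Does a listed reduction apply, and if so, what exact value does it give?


Prefactor \frac{3}{8}, argument -1: 2F1 with upper {-10, 2} over lower {13}. Verdict: this is Kummer (I3) (x = -1; c = 13 equals 1+a-b for upper {-10, 2}: listed pattern). Its exact value is \frac{9}{4}.

First insight: x = -1 and cancel k + 1/2 from the displayed ratio first; then C = 3/8, x = -1.
Ratio: r(k) = -1 * (k-10) (k+2) / [(k+13) (k+1)] - poly over poly, x = -1 from leading terms; C = \frac{3}{8} at k = 0.


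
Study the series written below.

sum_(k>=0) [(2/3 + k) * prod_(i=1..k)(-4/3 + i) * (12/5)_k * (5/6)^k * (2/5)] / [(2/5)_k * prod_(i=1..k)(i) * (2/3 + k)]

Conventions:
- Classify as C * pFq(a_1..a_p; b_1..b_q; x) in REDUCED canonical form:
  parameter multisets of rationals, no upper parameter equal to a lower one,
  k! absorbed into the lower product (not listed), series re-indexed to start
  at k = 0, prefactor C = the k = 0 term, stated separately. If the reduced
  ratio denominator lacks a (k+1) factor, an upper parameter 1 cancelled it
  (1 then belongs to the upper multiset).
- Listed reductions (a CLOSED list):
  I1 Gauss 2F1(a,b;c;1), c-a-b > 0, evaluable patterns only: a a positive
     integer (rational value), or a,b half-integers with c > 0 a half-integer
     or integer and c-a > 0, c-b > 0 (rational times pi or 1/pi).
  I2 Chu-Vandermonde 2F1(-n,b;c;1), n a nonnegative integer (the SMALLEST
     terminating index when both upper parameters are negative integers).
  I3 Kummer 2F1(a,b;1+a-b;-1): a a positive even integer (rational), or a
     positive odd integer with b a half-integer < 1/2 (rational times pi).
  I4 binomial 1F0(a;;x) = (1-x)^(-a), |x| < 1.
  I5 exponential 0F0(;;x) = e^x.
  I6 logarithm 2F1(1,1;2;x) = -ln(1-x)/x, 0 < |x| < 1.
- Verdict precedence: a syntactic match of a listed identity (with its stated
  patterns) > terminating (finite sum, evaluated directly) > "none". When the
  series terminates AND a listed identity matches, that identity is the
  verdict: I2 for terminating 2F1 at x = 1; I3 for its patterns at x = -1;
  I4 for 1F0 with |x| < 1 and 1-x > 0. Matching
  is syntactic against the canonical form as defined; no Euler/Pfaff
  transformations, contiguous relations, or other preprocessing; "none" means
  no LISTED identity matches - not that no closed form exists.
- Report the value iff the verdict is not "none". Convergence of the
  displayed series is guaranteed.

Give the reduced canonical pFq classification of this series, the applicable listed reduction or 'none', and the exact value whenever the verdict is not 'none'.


Key step: t_0 = 2/5 here, and k + 2/3 divides numerator and denominator alike; prefactor 2/5 after cancelling.
Term ratio: r(k) = (5/6) * (k-1/3) (k+12/5) / [(k+2/5) (k+1)] - poly over poly, x = (5/6) from leading terms; C = 2/5 at k = 0.

Prefactor 2/5, argument 5/6: 2F1 with upper {-1/3, 12/5} over lower {2/5}. Verdict: no listed reduction: x = 5/6 and upper {-1/3, 12/5} fail every I1-I6 pattern.


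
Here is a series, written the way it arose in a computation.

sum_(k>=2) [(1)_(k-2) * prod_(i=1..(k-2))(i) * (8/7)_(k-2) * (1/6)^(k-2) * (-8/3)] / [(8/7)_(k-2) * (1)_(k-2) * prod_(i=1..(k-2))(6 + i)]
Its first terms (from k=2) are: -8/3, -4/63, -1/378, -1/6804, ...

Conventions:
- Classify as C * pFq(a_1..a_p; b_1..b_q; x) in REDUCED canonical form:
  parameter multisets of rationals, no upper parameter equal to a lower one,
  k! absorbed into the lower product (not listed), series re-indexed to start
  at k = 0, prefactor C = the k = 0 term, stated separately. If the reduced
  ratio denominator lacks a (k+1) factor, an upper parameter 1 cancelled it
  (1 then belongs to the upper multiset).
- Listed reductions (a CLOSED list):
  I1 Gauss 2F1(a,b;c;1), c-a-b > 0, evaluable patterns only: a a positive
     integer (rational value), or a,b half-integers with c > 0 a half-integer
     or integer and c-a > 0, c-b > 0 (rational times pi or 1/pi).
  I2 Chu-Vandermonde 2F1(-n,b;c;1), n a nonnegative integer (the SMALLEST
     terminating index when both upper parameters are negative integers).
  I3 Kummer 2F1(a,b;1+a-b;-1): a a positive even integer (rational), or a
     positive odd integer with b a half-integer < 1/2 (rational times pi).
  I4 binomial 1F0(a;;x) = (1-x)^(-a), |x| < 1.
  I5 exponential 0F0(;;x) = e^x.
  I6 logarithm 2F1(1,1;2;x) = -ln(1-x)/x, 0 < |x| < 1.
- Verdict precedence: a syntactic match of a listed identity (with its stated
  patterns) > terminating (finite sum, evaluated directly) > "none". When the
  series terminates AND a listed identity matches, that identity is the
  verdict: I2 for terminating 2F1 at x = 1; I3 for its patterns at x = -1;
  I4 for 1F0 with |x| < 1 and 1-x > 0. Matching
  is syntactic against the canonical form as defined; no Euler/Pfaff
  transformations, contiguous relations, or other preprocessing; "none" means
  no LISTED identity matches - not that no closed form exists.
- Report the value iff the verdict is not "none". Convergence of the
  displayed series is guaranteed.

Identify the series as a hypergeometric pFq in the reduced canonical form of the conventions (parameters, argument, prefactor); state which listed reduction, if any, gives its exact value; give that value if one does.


Prefactor -8/3, argument 1/6: 2F1 with upper {1, 1} over lower {7}. Verdict: none. A 2F1 with upper {1, 1} fits none of I1-I6 at x = 1/6; the sum runs forever.

Key observation: x = (1/6) and the parameter 8/7 appears in both the upper and lower lists and cancels.
Adjacent-term ratio: r(k) = (1/6) * (k+1) (k+1) / [(k+7) (k+1)] - rational in k, leading ratio (1/6); with t_0 = -8/3, classification follows.


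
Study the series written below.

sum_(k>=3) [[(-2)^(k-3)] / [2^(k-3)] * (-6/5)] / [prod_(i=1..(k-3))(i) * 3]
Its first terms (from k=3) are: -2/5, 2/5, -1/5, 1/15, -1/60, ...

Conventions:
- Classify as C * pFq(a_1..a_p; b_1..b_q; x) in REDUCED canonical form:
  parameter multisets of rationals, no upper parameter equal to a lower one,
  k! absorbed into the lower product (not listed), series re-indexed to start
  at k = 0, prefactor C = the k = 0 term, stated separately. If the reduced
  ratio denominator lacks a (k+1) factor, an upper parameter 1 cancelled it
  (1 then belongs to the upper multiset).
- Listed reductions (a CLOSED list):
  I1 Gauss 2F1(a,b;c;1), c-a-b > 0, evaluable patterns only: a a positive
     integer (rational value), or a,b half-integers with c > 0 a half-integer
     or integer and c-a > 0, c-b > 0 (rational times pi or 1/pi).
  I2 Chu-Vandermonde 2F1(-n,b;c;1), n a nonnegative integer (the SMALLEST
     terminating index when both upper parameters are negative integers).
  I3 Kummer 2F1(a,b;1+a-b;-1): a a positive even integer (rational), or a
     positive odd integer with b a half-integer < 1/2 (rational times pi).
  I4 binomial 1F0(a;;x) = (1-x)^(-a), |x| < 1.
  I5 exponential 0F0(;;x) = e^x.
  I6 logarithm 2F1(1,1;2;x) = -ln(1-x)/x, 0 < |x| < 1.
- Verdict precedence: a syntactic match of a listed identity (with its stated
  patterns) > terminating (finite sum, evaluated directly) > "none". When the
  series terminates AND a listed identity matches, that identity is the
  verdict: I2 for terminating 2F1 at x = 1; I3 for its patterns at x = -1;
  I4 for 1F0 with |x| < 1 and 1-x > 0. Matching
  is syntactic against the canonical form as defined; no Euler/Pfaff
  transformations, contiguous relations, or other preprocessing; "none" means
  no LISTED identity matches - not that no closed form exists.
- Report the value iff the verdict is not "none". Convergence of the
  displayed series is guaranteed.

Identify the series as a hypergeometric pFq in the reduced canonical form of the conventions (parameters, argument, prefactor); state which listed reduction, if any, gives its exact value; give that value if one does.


Classification (C = -2/5): 0F0 with upper {-}, lower {-}, argument x = -1. Verdict (x = -1): the exponential series (I5) applies (the 0F0 exponential series at x = -1). Value: (-2/5) * e^(-1).

First insight: from the first term -2/5: the two k-th powers (prefactor -2/5) combine into one argument.
Consecutive-term ratio: r(k) = (-1) * 1 / [(k+1)] - poly over poly, x = (-1) from leading terms; C = -2/5 at k = 0.


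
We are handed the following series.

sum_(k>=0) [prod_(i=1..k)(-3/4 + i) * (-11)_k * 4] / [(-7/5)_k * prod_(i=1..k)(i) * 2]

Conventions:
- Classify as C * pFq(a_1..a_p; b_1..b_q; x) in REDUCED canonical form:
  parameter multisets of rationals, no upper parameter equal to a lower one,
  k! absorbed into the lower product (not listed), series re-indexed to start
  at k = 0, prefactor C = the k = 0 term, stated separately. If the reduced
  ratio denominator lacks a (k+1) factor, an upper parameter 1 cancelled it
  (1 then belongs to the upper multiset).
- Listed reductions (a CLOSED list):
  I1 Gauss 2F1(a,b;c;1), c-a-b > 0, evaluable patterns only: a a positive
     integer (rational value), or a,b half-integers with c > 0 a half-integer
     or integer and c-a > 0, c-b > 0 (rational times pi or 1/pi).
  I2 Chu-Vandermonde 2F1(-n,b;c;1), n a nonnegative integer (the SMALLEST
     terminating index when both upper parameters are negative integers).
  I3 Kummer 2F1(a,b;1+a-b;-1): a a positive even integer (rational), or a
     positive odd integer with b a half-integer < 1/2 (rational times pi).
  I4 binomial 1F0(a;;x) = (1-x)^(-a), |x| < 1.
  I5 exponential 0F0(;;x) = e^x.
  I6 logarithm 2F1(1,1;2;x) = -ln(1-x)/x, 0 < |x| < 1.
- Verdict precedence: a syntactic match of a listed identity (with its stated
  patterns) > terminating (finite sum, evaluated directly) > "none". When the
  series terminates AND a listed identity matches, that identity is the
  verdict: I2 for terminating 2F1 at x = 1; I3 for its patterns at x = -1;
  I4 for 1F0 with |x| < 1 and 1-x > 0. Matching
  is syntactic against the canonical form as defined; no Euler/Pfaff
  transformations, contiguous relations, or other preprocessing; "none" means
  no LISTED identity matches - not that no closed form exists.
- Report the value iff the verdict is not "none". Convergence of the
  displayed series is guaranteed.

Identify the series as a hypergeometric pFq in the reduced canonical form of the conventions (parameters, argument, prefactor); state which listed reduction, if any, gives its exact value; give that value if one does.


First insight: x = 1 and the product of the first k integers (C = 2, x = 1) is k!.
Adjacent-term ratio: r(k) = 1 * (k-11) (k+1/4) / [(k-7/5) (k+1)] - rational; roots negated = parameters, x = 1, C = 2.

x = 1 here; the reduced form reads 2F1, upper {-11, 1/4}, lower {-7/5}, C = 2. Verdict (x = 1): the Chu-Vandermonde identity I2 applies (terminating 2F1 at x = 1 with n = 11, b = 1/4, c = -7/5). Hence: 13056151406949/10088341307392.


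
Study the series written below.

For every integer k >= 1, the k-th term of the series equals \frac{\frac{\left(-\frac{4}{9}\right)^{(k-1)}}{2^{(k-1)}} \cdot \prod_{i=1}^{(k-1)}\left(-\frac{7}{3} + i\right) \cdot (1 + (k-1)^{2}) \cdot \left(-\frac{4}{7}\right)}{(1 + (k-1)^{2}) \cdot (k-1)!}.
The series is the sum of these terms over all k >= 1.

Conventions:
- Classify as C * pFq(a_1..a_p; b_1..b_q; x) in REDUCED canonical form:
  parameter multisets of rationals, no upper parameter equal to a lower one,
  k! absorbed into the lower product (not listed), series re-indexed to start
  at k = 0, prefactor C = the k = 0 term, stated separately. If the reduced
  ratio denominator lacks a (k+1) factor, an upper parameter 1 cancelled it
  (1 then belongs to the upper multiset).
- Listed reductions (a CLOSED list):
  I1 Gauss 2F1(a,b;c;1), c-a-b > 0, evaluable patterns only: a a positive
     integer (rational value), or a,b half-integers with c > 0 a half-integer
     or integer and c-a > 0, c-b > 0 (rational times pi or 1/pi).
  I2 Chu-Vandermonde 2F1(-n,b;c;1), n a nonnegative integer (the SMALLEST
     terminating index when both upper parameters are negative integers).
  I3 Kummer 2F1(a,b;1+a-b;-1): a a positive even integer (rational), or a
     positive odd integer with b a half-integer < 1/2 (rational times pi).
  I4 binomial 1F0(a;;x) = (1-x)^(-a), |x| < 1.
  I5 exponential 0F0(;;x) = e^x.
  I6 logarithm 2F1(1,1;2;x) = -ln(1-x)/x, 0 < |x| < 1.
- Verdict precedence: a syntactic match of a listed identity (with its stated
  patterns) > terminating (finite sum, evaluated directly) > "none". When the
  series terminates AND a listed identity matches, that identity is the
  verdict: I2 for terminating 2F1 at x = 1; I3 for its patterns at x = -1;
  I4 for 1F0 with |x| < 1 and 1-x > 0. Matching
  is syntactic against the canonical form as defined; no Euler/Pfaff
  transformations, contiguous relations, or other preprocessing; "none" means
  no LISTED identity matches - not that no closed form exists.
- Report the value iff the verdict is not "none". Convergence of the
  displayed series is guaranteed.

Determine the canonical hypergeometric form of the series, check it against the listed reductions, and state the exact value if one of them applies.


Reduced: x = -\frac{2}{9}, 1F0, upper = {-\frac{4}{3}}, lower = {-}, C = -\frac{4}{7}. Verdict: the I4 binomial reduction applies (the 1F0 binomial series: exponent 4/3, x = -\frac{2}{9}). Its exact value is \left(-\frac{4}{7}\right) \cdot \left(\frac{11}{9}\right)^{\frac{4}{3}}.

First insight: t_0 = -\frac{4}{7} here, and the running product (C = -4/7, x = -2/9) telescopes to a rising factorial.
Adjacent-term ratio: r(k) = -\frac{2}{9} * (k-\frac{4}{3}) / [(k+1)] - rational; roots negated = parameters, x = -\frac{2}{9}, C = -\frac{4}{7}.


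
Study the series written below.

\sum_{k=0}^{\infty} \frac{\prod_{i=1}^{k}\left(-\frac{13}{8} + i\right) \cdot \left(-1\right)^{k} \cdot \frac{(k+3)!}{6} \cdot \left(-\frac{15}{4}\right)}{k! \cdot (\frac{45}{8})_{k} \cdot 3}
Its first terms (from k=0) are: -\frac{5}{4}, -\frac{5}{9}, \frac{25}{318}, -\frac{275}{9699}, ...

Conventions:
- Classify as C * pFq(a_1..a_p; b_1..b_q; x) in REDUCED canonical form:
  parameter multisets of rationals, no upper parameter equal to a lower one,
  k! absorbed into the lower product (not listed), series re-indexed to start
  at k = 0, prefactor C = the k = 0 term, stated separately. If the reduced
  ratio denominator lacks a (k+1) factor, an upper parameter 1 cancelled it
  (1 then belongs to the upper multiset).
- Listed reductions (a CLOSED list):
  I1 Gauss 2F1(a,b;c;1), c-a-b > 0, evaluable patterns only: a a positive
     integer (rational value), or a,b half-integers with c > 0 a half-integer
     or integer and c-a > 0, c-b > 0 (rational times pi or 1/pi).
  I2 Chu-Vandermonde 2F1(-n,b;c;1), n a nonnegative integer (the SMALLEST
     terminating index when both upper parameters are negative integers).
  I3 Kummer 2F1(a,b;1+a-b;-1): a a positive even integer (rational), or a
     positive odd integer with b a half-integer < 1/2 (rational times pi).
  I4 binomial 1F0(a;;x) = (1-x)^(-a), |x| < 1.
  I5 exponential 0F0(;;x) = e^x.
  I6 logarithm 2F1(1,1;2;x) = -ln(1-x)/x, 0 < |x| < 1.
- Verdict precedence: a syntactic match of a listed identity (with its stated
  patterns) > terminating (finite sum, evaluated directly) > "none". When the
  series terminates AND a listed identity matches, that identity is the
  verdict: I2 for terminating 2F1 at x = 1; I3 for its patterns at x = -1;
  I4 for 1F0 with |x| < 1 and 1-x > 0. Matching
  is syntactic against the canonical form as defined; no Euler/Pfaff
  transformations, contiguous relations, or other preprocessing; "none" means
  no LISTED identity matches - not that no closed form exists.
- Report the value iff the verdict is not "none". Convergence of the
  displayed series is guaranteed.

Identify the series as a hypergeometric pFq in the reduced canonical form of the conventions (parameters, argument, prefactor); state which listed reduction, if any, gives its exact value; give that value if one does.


Key step: with t_0 = -\frac{5}{4}, the factorial ratio (C = -5/4) (k+a-1)!/(a-1)! is a rising factorial (a)_k.
Step ratio: r(k) = -1 * (k-\frac{5}{8}) (k+4) / [(k+\frac{45}{8}) (k+1)] - rational in k. x = -1; t_0 = -\frac{5}{4}; negate the roots.

Classification (C = -\frac{5}{4}): 2F1 with upper {-\frac{5}{8}, 4}, lower {\frac{45}{8}}, argument x = -1. Verdict: this is the Kummer evaluation I3 (x = -1; c = \frac{45}{8} equals 1+a-b for upper {-\frac{5}{8}, 4}: listed pattern). Exact value: -\frac{5365}{3072}.


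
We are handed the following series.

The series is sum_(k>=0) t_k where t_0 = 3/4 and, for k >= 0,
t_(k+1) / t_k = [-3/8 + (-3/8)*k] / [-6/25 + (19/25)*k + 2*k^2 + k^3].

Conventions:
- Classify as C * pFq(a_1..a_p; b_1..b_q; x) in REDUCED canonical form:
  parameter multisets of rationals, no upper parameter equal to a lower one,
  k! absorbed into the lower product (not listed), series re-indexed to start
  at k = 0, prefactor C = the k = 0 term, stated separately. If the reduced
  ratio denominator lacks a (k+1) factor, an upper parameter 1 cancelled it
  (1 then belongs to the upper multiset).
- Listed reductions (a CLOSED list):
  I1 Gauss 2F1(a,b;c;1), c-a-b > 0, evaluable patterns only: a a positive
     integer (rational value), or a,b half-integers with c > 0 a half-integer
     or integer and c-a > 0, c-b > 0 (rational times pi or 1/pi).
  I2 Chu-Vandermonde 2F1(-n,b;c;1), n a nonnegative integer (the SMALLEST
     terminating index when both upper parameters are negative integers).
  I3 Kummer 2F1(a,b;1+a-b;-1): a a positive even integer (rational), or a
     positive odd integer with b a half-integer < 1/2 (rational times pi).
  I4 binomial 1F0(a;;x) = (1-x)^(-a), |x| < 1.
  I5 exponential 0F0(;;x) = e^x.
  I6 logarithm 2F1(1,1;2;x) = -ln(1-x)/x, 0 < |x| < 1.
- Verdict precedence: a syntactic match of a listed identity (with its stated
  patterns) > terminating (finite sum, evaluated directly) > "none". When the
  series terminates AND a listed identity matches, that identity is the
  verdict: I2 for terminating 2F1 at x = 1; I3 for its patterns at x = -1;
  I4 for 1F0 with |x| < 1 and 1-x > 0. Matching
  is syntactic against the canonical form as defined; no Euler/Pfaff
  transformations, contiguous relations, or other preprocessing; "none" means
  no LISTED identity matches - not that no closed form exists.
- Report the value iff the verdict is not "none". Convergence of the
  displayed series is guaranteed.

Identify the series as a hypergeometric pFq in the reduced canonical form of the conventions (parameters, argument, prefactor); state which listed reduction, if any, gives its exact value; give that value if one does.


x = -3/8 here; the reduced form reads 1F2, upper {1}, lower {-1/5, 6/5}, C = 3/4. Verdict: no listed reduction: x = -3/8 and upper {1} fail every I1-I6 pattern.

Key step: with t_0 = 3/4, the expanded ratio factors over Q; prefactor 3/4, roots give parameters.
Step ratio: r(k) = (-3/8) * (k+1) / [(k-1/5) (k+6/5) (k+1)] - poly over poly, x = (-3/8) from leading terms; C = 3/4 at k = 0.


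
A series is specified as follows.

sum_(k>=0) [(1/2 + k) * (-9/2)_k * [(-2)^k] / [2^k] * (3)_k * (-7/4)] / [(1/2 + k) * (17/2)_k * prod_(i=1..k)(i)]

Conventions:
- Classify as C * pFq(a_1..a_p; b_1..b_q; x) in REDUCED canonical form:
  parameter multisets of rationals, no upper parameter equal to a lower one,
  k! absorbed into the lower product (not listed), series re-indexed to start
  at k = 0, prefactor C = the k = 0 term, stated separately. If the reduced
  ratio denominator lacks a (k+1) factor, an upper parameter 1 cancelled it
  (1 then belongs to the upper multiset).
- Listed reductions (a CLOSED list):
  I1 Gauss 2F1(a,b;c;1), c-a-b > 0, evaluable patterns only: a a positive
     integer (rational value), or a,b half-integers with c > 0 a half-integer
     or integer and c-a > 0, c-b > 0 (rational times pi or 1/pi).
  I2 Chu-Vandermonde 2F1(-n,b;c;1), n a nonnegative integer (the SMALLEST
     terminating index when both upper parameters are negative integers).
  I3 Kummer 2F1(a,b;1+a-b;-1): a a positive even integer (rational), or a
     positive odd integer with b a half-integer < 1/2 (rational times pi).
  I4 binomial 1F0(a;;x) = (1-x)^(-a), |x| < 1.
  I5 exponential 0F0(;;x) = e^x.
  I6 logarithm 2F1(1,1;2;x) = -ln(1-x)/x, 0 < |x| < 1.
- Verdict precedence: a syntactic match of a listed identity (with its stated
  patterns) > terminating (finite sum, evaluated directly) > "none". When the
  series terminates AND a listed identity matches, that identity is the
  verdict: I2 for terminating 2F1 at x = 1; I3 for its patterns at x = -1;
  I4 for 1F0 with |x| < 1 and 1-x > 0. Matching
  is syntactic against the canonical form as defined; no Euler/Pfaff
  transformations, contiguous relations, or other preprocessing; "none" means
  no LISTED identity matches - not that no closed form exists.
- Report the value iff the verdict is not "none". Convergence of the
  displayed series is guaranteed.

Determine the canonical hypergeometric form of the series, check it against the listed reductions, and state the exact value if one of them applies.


Structural cue: with t_0 = -7/4, k + 1/2 divides numerator and denominator alike; prefactor -7/4 after cancelling.
Step ratio: r(k) = (-1) * (k-9/2) (k+3) / [(k+17/2) (k+1)] - rational in k. x = (-1); t_0 = -7/4; negate the roots.

With C = -7/4: the canonical form is 2F1(-9/2, 3; 17/2; -1). Verdict: Kummer (I3) applies (x = -1; c = 17/2 equals 1+a-b for upper {-9/2, 3}: listed pattern). Exact value: (-315315/131072) * pi.


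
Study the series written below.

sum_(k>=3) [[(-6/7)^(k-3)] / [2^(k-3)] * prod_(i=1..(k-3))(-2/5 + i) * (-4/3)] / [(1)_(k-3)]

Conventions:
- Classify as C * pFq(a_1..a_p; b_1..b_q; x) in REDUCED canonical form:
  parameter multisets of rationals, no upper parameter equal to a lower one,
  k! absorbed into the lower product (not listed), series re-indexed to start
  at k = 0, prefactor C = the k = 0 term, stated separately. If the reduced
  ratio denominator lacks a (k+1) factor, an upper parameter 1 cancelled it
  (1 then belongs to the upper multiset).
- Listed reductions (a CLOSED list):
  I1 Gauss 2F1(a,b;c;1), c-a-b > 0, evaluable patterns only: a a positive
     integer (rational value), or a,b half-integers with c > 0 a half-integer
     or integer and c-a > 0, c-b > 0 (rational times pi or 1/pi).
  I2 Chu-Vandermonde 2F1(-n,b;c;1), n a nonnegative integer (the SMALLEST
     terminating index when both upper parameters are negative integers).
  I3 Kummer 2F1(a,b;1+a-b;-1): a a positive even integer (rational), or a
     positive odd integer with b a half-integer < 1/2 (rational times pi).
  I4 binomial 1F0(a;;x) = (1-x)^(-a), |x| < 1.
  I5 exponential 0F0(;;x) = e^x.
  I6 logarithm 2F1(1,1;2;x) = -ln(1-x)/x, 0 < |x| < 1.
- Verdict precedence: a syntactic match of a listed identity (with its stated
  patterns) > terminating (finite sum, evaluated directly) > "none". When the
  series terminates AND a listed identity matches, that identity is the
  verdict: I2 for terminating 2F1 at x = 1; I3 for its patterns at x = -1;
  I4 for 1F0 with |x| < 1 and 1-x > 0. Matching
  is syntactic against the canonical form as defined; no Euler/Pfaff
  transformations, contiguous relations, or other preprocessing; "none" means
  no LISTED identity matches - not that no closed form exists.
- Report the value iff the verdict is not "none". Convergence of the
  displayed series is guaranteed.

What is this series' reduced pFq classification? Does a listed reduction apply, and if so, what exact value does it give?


Canonical form: C = -4/3 times 1F0 with upper {3/5}, lower {-}, x = -3/7. Verdict: the I4 binomial reduction applies (the 1F0 binomial series: exponent -3/5, x = -3/7). Hence: (-4/3) * (10/7)^(-3/5).

The tell: t_0 being -4/3, the two k-th powers (C = -4/3) combine into one argument.
Consecutive-term ratio: r(k) = (-3/7) * (k+3/5) / [(k+1)] - rational; roots negated = parameters, x = (-3/7), C = -4/3.


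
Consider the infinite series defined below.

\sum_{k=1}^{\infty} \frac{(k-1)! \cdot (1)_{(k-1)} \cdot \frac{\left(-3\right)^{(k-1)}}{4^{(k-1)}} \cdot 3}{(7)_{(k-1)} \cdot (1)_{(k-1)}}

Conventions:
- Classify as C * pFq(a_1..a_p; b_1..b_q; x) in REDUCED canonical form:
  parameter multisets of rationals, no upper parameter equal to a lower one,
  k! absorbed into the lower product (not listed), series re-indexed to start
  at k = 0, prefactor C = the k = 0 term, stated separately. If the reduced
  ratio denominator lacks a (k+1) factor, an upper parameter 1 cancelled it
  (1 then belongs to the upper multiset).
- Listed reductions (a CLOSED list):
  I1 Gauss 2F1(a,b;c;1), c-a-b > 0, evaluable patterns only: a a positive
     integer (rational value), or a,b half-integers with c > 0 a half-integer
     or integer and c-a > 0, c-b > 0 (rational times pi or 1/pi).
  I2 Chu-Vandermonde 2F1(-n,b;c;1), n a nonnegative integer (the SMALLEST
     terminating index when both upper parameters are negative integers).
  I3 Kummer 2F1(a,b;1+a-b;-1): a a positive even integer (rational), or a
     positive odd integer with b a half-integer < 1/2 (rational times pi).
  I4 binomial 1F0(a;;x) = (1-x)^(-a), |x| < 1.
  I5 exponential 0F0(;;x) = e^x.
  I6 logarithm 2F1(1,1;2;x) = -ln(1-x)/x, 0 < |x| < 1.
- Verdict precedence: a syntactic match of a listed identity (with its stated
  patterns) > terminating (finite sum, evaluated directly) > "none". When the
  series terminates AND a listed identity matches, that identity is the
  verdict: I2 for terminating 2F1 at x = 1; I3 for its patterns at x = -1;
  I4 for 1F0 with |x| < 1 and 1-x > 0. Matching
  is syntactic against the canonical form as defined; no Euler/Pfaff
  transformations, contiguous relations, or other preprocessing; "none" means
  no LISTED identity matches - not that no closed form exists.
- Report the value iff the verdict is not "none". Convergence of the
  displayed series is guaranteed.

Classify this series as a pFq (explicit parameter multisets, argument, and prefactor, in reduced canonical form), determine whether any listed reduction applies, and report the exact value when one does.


The series (x = -\frac{3}{4}) is 2F1: upper {1, 1}, lower {7}, prefactor 3. Verdict: none - this 2F1 at x = -\frac{3}{4} matches no listed pattern, and upper {1, 1} holds no stopper.

The tell: t_0 being 3, (1)_k (C = 3, x = -3/4) is k! itself.
Step ratio: r(k) = -\frac{3}{4} * (k+1) (k+1) / [(k+7) (k+1)] - rational in k. x = -\frac{3}{4}; t_0 = 3; negate the roots.
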